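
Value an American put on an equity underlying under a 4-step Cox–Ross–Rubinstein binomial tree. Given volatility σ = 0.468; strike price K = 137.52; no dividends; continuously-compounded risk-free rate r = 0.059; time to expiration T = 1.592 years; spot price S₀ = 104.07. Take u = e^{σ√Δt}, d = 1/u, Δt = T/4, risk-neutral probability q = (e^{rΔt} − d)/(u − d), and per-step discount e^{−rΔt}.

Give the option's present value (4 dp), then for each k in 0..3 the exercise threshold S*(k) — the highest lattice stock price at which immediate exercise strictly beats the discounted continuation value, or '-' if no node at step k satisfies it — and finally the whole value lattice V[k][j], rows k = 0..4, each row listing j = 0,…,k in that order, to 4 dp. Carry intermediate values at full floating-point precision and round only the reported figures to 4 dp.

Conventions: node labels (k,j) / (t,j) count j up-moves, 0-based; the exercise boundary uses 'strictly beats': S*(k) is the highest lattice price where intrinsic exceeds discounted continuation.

price = 42.5084
boundary = - 77.4642 57.6602 77.4642
tree:
42.5084
60.0558 24.5966
79.8598 39.2461 9.0880
94.6008 60.0558 17.4354 0.0000
105.5732 79.8598 33.4500 0.0000 0.0000

Δt=0.39800  u=1.34346  d=0.74435  q=0.46638  discount=0.97679
step 4 (expiry): payoffs max(K−S,0) = 105.5732 79.8598 33.4500 0.0000 0.0000
step 3: (k=3,j=0): S=42.9192, K−S=94.6008, hold=91.4092 ⇒ V=94.6008 exercise | (k=3,j=1): S=77.4642, K−S=60.0558, hold=56.8642 ⇒ V=60.0558 exercise | (k=3,j=2): S=139.8139, K−S=0.0000, hold=17.4354 ⇒ V=17.4354 continue | (k=3,j=3): S=252.3479, K−S=0.0000, hold=0.0000 ⇒ V=0.0000 continue  boundary S*=77.4642
step 2: (k=2,j=0): S=57.6602, K−S=79.8598, hold=76.6682 ⇒ V=79.8598 exercise | (k=2,j=1): S=104.0700, K−S=33.4500, hold=39.2461 ⇒ V=39.2461 continue | (k=2,j=2): S=187.8343, K−S=0.0000, hold=9.0880 ⇒ V=9.0880 continue  boundary S*=57.6602
step 1: (k=1,j=0): S=77.4642, K−S=60.0558, hold=59.5047 ⇒ V=60.0558 exercise | (k=1,j=1): S=139.8139, K−S=0.0000, hold=24.5966 ⇒ V=24.5966 continue  boundary S*=77.4642
step 0: (k=0,j=0): S=104.0700, K−S=33.4500, hold=42.5084 ⇒ V=42.5084 continue  boundary S*=-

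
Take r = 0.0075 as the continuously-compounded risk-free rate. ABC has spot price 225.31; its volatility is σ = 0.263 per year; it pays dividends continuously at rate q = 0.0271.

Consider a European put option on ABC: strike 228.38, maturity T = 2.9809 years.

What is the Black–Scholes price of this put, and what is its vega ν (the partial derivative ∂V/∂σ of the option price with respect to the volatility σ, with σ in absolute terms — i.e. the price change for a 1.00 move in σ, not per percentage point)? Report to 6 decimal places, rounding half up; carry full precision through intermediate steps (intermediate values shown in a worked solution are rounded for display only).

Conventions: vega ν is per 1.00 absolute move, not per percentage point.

price = 46.948807
ν = 142.810473

σ√T = 0.263·√2.9809 = 0.454077
d₁ = (ln(S/K) + (r−q+σ²/2)T) / (σ√T) = (ln(225.31/228.38) + (0.0075−0.0271+0.263²/2)·2.9809) / 0.454077 = (-0.013534 + 0.044667) / 0.454077 = 0.068565
d₂ = d₁ − σ√T = 0.068565 − 0.454077 = -0.385512
e^{−rT} = 0.977891
e^{−qT} = 0.922394
N(−d₁) = 0.472668,  N(−d₂) = 0.650071
Put price V = K·e^{−rT}·N(−d₂) − S·e^{−qT}·N(−d₁) = 145.180900 − 98.232094 = 46.948807
φ(d₁) = (1/√(2π))·e^{−d₁²/2} = 0.398006
ν = S·e^{−qT}·φ(d₁)·√T = 142.810473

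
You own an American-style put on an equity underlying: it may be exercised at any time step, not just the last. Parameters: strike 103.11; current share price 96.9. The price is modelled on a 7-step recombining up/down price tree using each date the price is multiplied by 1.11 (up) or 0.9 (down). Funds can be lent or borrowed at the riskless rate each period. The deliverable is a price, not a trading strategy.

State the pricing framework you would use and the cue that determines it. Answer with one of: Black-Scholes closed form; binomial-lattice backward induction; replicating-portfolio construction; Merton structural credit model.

Key observation: the put (strike 103.11 on spot 96.9) is American-style on a 7-step discrete price model, so the early-exercise decision at every node requires stepwise backward valuation — a closed form cannot price the exercise right.

framework: binomial-lattice backward induction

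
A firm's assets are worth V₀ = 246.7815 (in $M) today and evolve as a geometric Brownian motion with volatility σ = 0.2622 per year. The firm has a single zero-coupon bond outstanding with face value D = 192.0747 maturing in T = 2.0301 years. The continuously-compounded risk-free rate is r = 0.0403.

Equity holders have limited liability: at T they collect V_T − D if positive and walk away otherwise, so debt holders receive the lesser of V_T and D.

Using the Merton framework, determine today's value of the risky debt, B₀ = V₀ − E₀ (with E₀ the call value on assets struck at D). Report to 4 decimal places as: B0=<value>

B0=169.0824

Apply the equity-as-call identities (strike 192.0747, horizon 2.0301 years):
d₁ = [ln(V₀/D) + (r + σ²/2)T] / (σ√T)
   = [ln(246.7815/192.0747) + (0.0403 + 0.5·0.2622²)·2.0301] / (0.2622·√2.0301)
   = [0.250619 + 0.151597] / 0.373587 = 1.076632
d₂ = d₁ − σ√T = 1.076632 − 0.373587 = 0.703046
N(d₁) = 0.859178,  N(d₂) = 0.758986,  e^(−rT) = 0.921444
E₀ = V₀·N(d₁) − D·e^(−rT)·N(d₂)
   = 246.7815·0.859178 − 192.0747·0.921444·0.758986 = 77.699117
B₀ = V₀ − E₀ = 246.7815 − 77.699117 = 169.082383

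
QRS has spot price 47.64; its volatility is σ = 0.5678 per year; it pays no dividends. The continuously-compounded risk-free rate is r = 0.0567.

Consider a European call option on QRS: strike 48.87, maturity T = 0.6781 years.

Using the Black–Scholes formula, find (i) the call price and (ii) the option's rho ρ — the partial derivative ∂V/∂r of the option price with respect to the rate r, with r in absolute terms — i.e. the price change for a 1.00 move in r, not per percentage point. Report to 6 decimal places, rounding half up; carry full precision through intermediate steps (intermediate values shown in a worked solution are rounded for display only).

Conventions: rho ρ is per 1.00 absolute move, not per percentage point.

price = 9.059344
ρ = 13.341254

σ√T = 0.5678·√0.6781 = 0.467565
d₁ = (ln(S/K) + (r+σ²/2)T) / (σ√T) = (ln(47.64/48.87) + (0.0567+0.5678²/2)·0.6781) / 0.467565 = (-0.025491 + 0.147757) / 0.467565 = 0.261495
d₂ = d₁ − σ√T = 0.261495 − 0.467565 = -0.206070
e^{−rT} = 0.962281
N(d₁) = 0.603145,  N(d₂) = 0.418368
Call price V = S·N(d₁) − K·e^{−rT}·N(d₂) = 28.733807 − 19.674464 = 9.059344
ρ = K·T·e^{−rT}·N(d₂) = 13.341254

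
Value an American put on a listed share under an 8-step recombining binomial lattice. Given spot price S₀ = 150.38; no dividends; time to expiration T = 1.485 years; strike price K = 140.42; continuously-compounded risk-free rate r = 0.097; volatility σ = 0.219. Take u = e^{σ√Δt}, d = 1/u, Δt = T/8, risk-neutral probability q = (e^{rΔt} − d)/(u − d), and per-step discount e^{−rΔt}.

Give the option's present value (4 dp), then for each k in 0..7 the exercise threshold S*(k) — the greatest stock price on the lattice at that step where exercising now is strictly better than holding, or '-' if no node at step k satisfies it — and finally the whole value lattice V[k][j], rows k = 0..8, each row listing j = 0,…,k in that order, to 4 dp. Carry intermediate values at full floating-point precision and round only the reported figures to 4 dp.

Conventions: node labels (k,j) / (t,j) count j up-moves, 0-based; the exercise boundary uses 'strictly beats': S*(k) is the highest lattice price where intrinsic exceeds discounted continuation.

Δt=0.18563  u=1.09895  d=0.90996  q=0.57257  discount=0.98216
step 8 (expiry): payoffs max(K−S,0) = 69.7282 55.0462 37.3150 15.9012 0.0000 0.0000 0.0000 0.0000 0.0000
step 7: (k=7,j=0): S=77.6867, K−S=62.7333, hold=60.2276 ⇒ V=62.7333 exercise | (k=7,j=1): S=93.8214, K−S=46.5986, hold=44.0929 ⇒ V=46.5986 exercise | (k=7,j=2): S=113.3071, K−S=27.1129, hold=24.6071 ⇒ V=27.1129 exercise | (k=7,j=3): S=136.8398, K−S=3.5802, hold=6.6755 ⇒ V=6.6755 continue | (k=7,j=4): S=165.2600, K−S=0.0000, hold=0.0000 ⇒ V=0.0000 continue | (k=7,j=5): S=199.5827, K−S=0.0000, hold=0.0000 ⇒ V=0.0000 continue | (k=7,j=6): S=241.0339, K−S=0.0000, hold=0.0000 ⇒ V=0.0000 continue | (k=7,j=7): S=291.0941, K−S=0.0000, hold=0.0000 ⇒ V=0.0000 continue  boundary S*=113.3071
step 6: (k=6,j=0): S=85.3738, K−S=55.0462, hold=52.5405 ⇒ V=55.0462 exercise | (k=6,j=1): S=103.1050, K−S=37.3150, hold=34.8093 ⇒ V=37.3150 exercise | (k=6,j=2): S=124.5188, K−S=15.9012, hold=15.1361 ⇒ V=15.9012 exercise | (k=6,j=3): S=150.3800, K−S=0.0000, hold=2.8024 ⇒ V=2.8024 continue | (k=6,j=4): S=181.6123, K−S=0.0000, hold=0.0000 ⇒ V=0.0000 continue | (k=6,j=5): S=219.3313, K−S=0.0000, hold=0.0000 ⇒ V=0.0000 continue | (k=6,j=6): S=264.8840, K−S=0.0000, hold=0.0000 ⇒ V=0.0000 continue  boundary S*=124.5188
step 5: (k=5,j=0): S=93.8214, K−S=46.5986, hold=44.0929 ⇒ V=46.5986 exercise | (k=5,j=1): S=113.3071, K−S=27.1129, hold=24.6071 ⇒ V=27.1129 exercise | (k=5,j=2): S=136.8398, K−S=3.5802, hold=8.2514 ⇒ V=8.2514 continue | (k=5,j=3): S=165.2600, K−S=0.0000, hold=1.1765 ⇒ V=1.1765 continue | (k=5,j=4): S=199.5827, K−S=0.0000, hold=0.0000 ⇒ V=0.0000 continue | (k=5,j=5): S=241.0339, K−S=0.0000, hold=0.0000 ⇒ V=0.0000 continue  boundary S*=113.3071
step 4: (k=4,j=0): S=103.1050, K−S=37.3150, hold=34.8093 ⇒ V=37.3150 exercise | (k=4,j=1): S=124.5188, K−S=15.9012, hold=16.0223 ⇒ V=16.0223 continue | (k=4,j=2): S=150.3800, K−S=0.0000, hold=4.1256 ⇒ V=4.1256 continue | (k=4,j=3): S=181.6123, K−S=0.0000, hold=0.4939 ⇒ V=0.4939 continue | (k=4,j=4): S=219.3313, K−S=0.0000, hold=0.0000 ⇒ V=0.0000 continue  boundary S*=103.1050
step 3: (k=3,j=0): S=113.3071, K−S=27.1129, hold=24.6753 ⇒ V=27.1129 exercise | (k=3,j=1): S=136.8398, K−S=3.5802, hold=9.0463 ⇒ V=9.0463 continue | (k=3,j=2): S=165.2600, K−S=0.0000, hold=2.0097 ⇒ V=2.0097 continue | (k=3,j=3): S=199.5827, K−S=0.0000, hold=0.2073 ⇒ V=0.2073 continue  boundary S*=113.3071
step 2: (k=2,j=0): S=124.5188, K−S=15.9012, hold=16.4694 ⇒ V=16.4694 continue | (k=2,j=1): S=150.3800, K−S=0.0000, hold=4.9278 ⇒ V=4.9278 continue | (k=2,j=2): S=181.6123, K−S=0.0000, hold=0.9603 ⇒ V=0.9603 continue  boundary S*=-
step 1: (k=1,j=0): S=136.8398, K−S=3.5802, hold=9.6851 ⇒ V=9.6851 continue | (k=1,j=1): S=165.2600, K−S=0.0000, hold=2.6088 ⇒ V=2.6088 continue  boundary S*=-
step 0: (k=0,j=0): S=150.3800, K−S=0.0000, hold=5.5329 ⇒ V=5.5329 continue  boundary S*=-

price = 5.5329
boundary = - - - 113.3071 103.1050 113.3071 124.5188 113.3071
tree:
5.5329
9.6851 2.6088
16.4694 4.9278 0.9603
27.1129 9.0463 2.0097 0.2073
37.3150 16.0223 4.1256 0.4939 0.0000
46.5986 27.1129 8.2514 1.1765 0.0000 0.0000
55.0462 37.3150 15.9012 2.8024 0.0000 0.0000 0.0000
62.7333 46.5986 27.1129 6.6755 0.0000 0.0000 0.0000 0.0000
69.7282 55.0462 37.3150 15.9012 0.0000 0.0000 0.0000 0.0000 0.0000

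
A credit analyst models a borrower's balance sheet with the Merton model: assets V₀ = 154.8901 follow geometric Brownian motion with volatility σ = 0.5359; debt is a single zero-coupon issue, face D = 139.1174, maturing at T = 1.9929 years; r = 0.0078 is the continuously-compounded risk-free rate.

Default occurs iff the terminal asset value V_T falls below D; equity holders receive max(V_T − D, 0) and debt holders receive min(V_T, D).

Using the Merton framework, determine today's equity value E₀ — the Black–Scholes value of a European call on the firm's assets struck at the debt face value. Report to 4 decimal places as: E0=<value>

Apply the equity-as-call identities (strike 139.1174, horizon 1.9929 years):
d₁ = [ln(V₀/D) + (r + σ²/2)T] / (σ√T)
   = [ln(154.8901/139.1174) + (0.0078 + 0.5·0.5359²)·1.9929] / (0.5359·√1.9929)
   = [0.107398 + 0.301714] / 0.756531 = 0.540773
d₂ = d₁ − σ√T = 0.540773 − 0.756531 = -0.215757
N(d₁) = 0.705668,  N(d₂) = 0.414588,  e^(−rT) = 0.984576
E₀ = V₀·N(d₁) − D·e^(−rT)·N(d₂)
   = 154.8901·0.705668 − 139.1174·0.984576·0.414588 = 52.514157

E0=52.5142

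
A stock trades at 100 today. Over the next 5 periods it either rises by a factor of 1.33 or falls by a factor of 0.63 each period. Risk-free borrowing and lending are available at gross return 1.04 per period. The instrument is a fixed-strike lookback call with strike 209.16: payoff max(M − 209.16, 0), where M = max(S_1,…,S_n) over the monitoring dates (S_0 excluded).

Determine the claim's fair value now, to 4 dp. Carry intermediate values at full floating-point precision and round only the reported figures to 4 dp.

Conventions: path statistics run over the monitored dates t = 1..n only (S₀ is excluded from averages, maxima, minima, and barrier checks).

With p* = (R−d)/(u−d) = 0.5857, sum probability × payoff across the paths and divide by R^5.
Enumerate all 2^5 = 32 price paths (U = up ×1.33, D = down ×0.63); each path with k up-moves has probability p*^k·(1−p*)^(5−k).
DDDDD: M=63.0000, payoff=0.0000, prob=0.012204
UDDDD: M=133.0000, payoff=0.0000, prob=0.017254
DUDDD: M=83.7900, payoff=0.0000, prob=0.017254
UUDDD: M=176.8900, payoff=0.0000, prob=0.024393
DDUDD: M=63.0000, payoff=0.0000, prob=0.017254
UDUDD: M=133.0000, payoff=0.0000, prob=0.024393
DUUDD: M=111.4407, payoff=0.0000, prob=0.024393
UUUDD: M=235.2637, payoff=26.1037, prob=0.034487
DDDUD: M=63.0000, payoff=0.0000, prob=0.017254
UDDUD: M=133.0000, payoff=0.0000, prob=0.024393
DUDUD: M=83.7900, payoff=0.0000, prob=0.024393
UUDUD: M=176.8900, payoff=0.0000, prob=0.034487
DDUUD: M=70.2076, payoff=0.0000, prob=0.024393
UDUUD: M=148.2161, payoff=0.0000, prob=0.034487
DUUUD: M=148.2161, payoff=0.0000, prob=0.034487
UUUUD: M=312.9007, payoff=103.7407, prob=0.048758
DDDDU: M=63.0000, payoff=0.0000, prob=0.017254
UDDDU: M=133.0000, payoff=0.0000, prob=0.024393
DUDDU: M=83.7900, payoff=0.0000, prob=0.024393
UUDDU: M=176.8900, payoff=0.0000, prob=0.034487
DDUDU: M=63.0000, payoff=0.0000, prob=0.024393
UDUDU: M=133.0000, payoff=0.0000, prob=0.034487
DUUDU: M=111.4407, payoff=0.0000, prob=0.034487
UUUDU: M=235.2637, payoff=26.1037, prob=0.048758
DDDUU: M=63.0000, payoff=0.0000, prob=0.024393
UDDUU: M=133.0000, payoff=0.0000, prob=0.034487
DUDUU: M=93.3762, payoff=0.0000, prob=0.034487
UUDUU: M=197.1275, payoff=0.0000, prob=0.048758
DDUUU: M=93.3762, payoff=0.0000, prob=0.034487
UDUUU: M=197.1275, payoff=0.0000, prob=0.048758
DUUUU: M=197.1275, payoff=0.0000, prob=0.048758
UUUUU: M=416.1580, payoff=206.9980, prob=0.068933
Price = Σ prob·payoff / R^5 = 21.500211 / 1.216653 = 17.6716

price = 17.6716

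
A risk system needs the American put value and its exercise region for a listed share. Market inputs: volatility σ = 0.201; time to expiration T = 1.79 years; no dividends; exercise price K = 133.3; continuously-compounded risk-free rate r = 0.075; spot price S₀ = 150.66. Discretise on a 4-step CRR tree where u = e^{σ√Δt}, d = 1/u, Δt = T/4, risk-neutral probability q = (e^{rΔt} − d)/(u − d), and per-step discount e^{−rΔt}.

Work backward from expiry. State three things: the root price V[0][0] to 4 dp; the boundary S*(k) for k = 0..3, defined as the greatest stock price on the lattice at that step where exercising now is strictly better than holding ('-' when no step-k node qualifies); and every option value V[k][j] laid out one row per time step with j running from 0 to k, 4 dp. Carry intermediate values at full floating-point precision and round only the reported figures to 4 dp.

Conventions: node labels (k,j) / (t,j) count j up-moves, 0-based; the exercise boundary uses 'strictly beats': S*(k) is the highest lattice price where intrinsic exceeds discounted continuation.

params: Δt=0.44750 u=1.14392 d=0.87419 q=0.59298 e^(-rΔt)=0.96699
t_4 payoffs: 45.3132 18.1649 0.0000 0.0000 0.0000
t_3: node(3,0) S=100.6497 payoff=32.6503 vs cont=28.2507 → 32.6503 [stop]  node(3,1) S=131.7052 payoff=1.5948 vs cont=7.1495 → 7.1495 [wait]  node(3,2) S=172.3428 payoff=0.0000 vs cont=0.0000 → 0.0000 [wait]  node(3,3) S=225.5192 payoff=0.0000 vs cont=0.0000 → 0.0000 [wait]  ⇒ S*(3)=100.6497
t_2: node(2,0) S=115.1351 payoff=18.1649 vs cont=16.9504 → 18.1649 [stop]  node(2,1) S=150.6600 payoff=0.0000 vs cont=2.8140 → 2.8140 [wait]  node(2,2) S=197.1461 payoff=0.0000 vs cont=0.0000 → 0.0000 [wait]  ⇒ S*(2)=115.1351
t_1: node(1,0) S=131.7052 payoff=1.5948 vs cont=8.7631 → 8.7631 [wait]  node(1,1) S=172.3428 payoff=0.0000 vs cont=1.1075 → 1.1075 [wait]  ⇒ S*(1)=-
t_0: node(0,0) S=150.6600 payoff=0.0000 vs cont=4.0841 → 4.0841 [wait]  ⇒ S*(0)=-

price = 4.0841
boundary = - - 115.1351 100.6497
tree:
4.0841
8.7631 1.1075
18.1649 2.8140 0.0000
32.6503 7.1495 0.0000 0.0000
45.3132 18.1649 0.0000 0.0000 0.0000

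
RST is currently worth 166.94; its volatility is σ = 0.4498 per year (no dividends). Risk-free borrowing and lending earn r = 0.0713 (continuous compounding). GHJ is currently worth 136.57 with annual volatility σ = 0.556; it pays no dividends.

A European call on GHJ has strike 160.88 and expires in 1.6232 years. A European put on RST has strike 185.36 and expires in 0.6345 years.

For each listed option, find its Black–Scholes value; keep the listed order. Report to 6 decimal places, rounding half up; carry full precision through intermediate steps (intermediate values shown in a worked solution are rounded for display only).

[GHJ call K=160.88]
σ√T = 0.556·√1.6232 = 0.708371
d₁ = (ln(S/K) + (r+σ²/2)T) / (σ√T) = (ln(136.57/160.88) + (0.0713+0.556²/2)·1.6232) / 0.708371 = (-0.163821 + 0.366629) / 0.708371 = 0.286301
d₂ = d₁ − σ√T = 0.286301 − 0.708371 = -0.422070
e^{−rT} = 0.890712
N(d₁) = 0.612676,  N(d₂) = 0.336487
price = S·N(d₁) − K·e^{−rT}·N(d₂) = 83.673201 − 48.217831 = 35.455370
[RST put K=185.36]
σ√T = 0.4498·√0.6345 = 0.358290
d₁ = (ln(S/K) + (r+σ²/2)T) / (σ√T) = (ln(166.94/185.36) + (0.0713+0.4498²/2)·0.6345) / 0.358290 = (-0.104665 + 0.109426) / 0.358290 = 0.013287
d₂ = d₁ − σ√T = 0.013287 − 0.358290 = -0.345004
e^{−rT} = 0.955768
N(−d₁) = 0.494700,  N(−d₂) = 0.634954
price = K·e^{−rT}·N(−d₂) − S·N(−d₁) = 112.489257 − 82.585145 = 29.904112

price(GHJ call K=160.88) = 35.455370
price(RST put K=185.36) = 29.904112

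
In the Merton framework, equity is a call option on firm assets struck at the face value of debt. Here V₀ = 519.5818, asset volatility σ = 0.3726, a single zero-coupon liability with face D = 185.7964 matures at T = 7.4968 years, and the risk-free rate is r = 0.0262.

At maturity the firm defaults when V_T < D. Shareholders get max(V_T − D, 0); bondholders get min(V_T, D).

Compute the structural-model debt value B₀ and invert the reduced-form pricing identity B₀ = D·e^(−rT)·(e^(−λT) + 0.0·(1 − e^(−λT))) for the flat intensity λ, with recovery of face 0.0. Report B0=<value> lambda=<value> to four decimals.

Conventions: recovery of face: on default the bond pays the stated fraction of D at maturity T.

With assets at 519.5818 and a single debt payment of 185.7964 at 7.4968 years:
d₁ = [ln(V₀/D) + (r + σ²/2)T] / (σ√T)
   = [ln(519.5818/185.7964) + (0.0262 + 0.5·0.3726²)·7.4968] / (0.3726·√7.4968)
   = [1.028373 + 0.716809] / 1.020189 = 1.710645
d₂ = d₁ − σ√T = 1.710645 − 1.020189 = 0.690456
N(d₁) = 0.956427,  N(d₂) = 0.755046,  e^(−rT) = 0.821670
E₀ = V₀·N(d₁) − D·e^(−rT)·N(d₂)
   = 519.5818·0.956427 − 185.7964·0.821670·0.755046 = 381.674003
B₀ = V₀ − E₀ = 519.5818 − 381.674003 = 137.907797
e^(−λT) = (B₀·e^(rT)/D − 0)/(1 − 0) = (137.9078·1.217033/185.7964 − 0)/1 = 0.90334572
λ = −ln(0.90334572)/7.4968 = 0.013559

B0=137.9078 lambda=0.0136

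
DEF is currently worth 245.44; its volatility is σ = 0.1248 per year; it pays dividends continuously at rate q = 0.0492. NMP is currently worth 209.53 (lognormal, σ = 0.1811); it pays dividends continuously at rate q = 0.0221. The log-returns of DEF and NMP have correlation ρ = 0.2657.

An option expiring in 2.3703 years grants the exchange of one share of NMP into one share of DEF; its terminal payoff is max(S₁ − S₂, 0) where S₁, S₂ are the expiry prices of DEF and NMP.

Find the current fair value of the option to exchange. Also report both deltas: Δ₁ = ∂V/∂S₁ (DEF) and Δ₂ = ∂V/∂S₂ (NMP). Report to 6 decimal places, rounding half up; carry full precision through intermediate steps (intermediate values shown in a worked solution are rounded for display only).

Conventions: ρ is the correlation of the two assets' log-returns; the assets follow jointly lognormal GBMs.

σ_eff = √(σ₁² + σ₂² − 2ρσ₁σ₂) = √(0.1248² + 0.1811² − 2·0.2657·0.1248·0.1811) = 0.190688
d₁ = (ln(S₁/S₂) + (q₂ − q₁ + σ_eff²/2)T) / (σ_eff√T) = (ln(245.44/209.53) + (0.0221 − 0.0492 + 0.018181)·2.3703) / 0.293579 = 0.466807
d₂ = d₁ − σ_eff√T = 0.466807 − 0.293579 = 0.173228
N(d₁) = 0.679681,  N(d₂) = 0.568764
V = S₁·e^{−q₁T}·N(d₁) − S₂·e^{−q₂T}·N(d₂) = 148.458005 − 113.091069 = 35.366936
Key observation: pricing in NMP-units makes this a unit-strike call on the ratio S₁/S₂ — the risk-free rate cancels and cannot affect the value.
Δ₁ = e^{−q₁T}·N(d₁) = 0.604865;  Δ₂ = −e^{−q₂T}·N(d₂) = -0.539737

exchange price = 35.366936
Δ1 = 0.604865
Δ2 = -0.539737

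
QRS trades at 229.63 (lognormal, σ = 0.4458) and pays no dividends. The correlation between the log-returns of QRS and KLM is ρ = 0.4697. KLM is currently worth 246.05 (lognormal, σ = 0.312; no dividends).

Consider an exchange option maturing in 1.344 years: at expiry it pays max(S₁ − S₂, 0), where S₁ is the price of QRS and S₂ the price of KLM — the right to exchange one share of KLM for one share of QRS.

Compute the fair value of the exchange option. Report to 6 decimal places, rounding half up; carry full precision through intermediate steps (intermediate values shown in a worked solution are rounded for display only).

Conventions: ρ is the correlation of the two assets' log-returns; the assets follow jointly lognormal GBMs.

exchange price = 36.584071

σ_eff = √(σ₁² + σ₂² − 2ρσ₁σ₂) = √(0.4458² + 0.312² − 2·0.4697·0.4458·0.312) = 0.406720
d₁ = (ln(S₁/S₂) + (q₂ − q₁ + σ_eff²/2)T) / (σ_eff√T) = (ln(229.63/246.05) + (0.0 − 0.0 + 0.082710)·1.344) / 0.471514 = 0.089281
d₂ = d₁ − σ_eff√T = 0.089281 − 0.471514 = -0.382233
N(d₁) = 0.535571,  N(d₂) = 0.351144
V = S₁·e^{−q₁T}·N(d₁) − S₂·e^{−q₂T}·N(d₂) = 122.983123 − 86.399052 = 36.584071
Key observation: the rate r is irrelevant here: denominating values in KLM turns the exchange into a ratio option on S₁/S₂, and discounting at r drops out.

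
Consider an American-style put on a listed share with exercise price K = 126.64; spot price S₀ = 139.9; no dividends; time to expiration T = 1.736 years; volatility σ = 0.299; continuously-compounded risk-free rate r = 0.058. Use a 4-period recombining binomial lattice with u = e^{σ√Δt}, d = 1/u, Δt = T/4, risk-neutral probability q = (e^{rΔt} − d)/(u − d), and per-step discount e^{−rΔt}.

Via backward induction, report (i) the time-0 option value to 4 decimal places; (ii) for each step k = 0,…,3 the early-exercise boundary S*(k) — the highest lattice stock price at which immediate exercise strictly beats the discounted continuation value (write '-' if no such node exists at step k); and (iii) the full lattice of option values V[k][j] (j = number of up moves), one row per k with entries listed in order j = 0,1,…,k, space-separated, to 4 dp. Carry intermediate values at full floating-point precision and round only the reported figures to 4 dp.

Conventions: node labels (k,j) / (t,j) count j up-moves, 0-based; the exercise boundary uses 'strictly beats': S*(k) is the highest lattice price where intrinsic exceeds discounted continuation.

price = 10.6455
boundary = - - 94.3464 77.4782
tree:
10.6455
18.8925 3.4119
32.2936 7.2172 0.0000
49.1618 15.2666 0.0000 0.0000
63.0142 32.2936 0.0000 0.0000 0.0000

Δt=0.43400, u=1.21772, d=0.82121, q=0.51520, disc=e^(-rΔt)=0.97514
k=4 terminal: V=max(K-S,0) → 63.0142 32.2936 0.0000 0.0000 0.0000
k=3: j=0 S=77.4782 intr=49.1618 cont=46.0138 V=49.1618[EX]; j=1 S=114.8872 intr=11.7528 cont=15.2666 V=15.2666[hold]; j=2 S=170.3585 intr=0.0000 cont=0.0000 V=0.0000[hold]; j=3 S=252.6132 intr=0.0000 cont=0.0000 V=0.0000[hold]  S*(3)=77.4782
k=2: j=0 S=94.3464 intr=32.2936 cont=30.9109 V=32.2936[EX]; j=1 S=139.9000 intr=0.0000 cont=7.2172 V=7.2172[hold]; j=2 S=207.4483 intr=0.0000 cont=0.0000 V=0.0000[hold]  S*(2)=94.3464
k=1: j=0 S=114.8872 intr=11.7528 cont=18.8925 V=18.8925[hold]; j=1 S=170.3585 intr=0.0000 cont=3.4119 V=3.4119[hold]  S*(1)=-
k=0: j=0 S=139.9000 intr=0.0000 cont=10.6455 V=10.6455[hold]  S*(0)=-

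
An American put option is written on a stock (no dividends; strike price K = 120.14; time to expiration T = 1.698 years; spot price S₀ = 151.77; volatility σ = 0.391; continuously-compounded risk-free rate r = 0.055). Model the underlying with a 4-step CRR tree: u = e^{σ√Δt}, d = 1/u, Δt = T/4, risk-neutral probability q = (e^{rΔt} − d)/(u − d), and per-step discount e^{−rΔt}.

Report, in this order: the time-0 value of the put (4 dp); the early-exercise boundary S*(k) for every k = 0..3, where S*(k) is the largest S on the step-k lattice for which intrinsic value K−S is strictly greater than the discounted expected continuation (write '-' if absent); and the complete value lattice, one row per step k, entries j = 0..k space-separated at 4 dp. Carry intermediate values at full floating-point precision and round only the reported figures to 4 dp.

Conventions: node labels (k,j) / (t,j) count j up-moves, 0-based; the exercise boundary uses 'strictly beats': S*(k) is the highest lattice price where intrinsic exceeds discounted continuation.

price = 11.6814
boundary = - - - 70.6765
tree:
11.6814
19.6184 3.7413
31.9063 7.4006 0.0000
49.4635 14.6390 0.0000 0.0000
65.3579 28.9574 0.0000 0.0000 0.0000

params: Δt=0.42450 u=1.29014 d=0.77511 q=0.48252 e^(-rΔt)=0.97692
t_4 payoffs: 65.3579 28.9574 0.0000 0.0000 0.0000
t_3: node(3,0) S=70.6765 payoff=49.4635 vs cont=46.6910 → 49.4635 [stop]  node(3,1) S=117.6384 payoff=2.5016 vs cont=14.6390 → 14.6390 [wait]  node(3,2) S=195.8046 payoff=0.0000 vs cont=0.0000 → 0.0000 [wait]  node(3,3) S=325.9092 payoff=0.0000 vs cont=0.0000 → 0.0000 [wait]  ⇒ S*(3)=70.6765
t_2: node(2,0) S=91.1826 payoff=28.9574 vs cont=31.9063 → 31.9063 [wait]  node(2,1) S=151.7700 payoff=0.0000 vs cont=7.4006 → 7.4006 [wait]  node(2,2) S=252.6153 payoff=0.0000 vs cont=0.0000 → 0.0000 [wait]  ⇒ S*(2)=-
t_1: node(1,0) S=117.6384 payoff=2.5016 vs cont=19.6184 → 19.6184 [wait]  node(1,1) S=195.8046 payoff=0.0000 vs cont=3.7413 → 3.7413 [wait]  ⇒ S*(1)=-
t_0: node(0,0) S=151.7700 payoff=0.0000 vs cont=11.6814 → 11.6814 [wait]  ⇒ S*(0)=-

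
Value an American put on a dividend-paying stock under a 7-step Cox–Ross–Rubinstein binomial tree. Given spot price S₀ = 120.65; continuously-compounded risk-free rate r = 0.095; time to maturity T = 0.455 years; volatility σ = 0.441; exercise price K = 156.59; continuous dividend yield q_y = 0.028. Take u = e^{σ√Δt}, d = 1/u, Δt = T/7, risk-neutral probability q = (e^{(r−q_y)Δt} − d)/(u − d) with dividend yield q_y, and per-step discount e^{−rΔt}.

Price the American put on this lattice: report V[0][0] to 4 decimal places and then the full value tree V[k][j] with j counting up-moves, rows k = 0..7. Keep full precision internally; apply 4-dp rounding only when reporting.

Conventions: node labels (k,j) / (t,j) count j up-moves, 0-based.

price = 37.8791
tree:
37.8791
48.7703 27.0793
60.2362 37.0508 17.0957
70.4827 48.7703 25.3829 8.7301
79.6397 60.2362 36.1307 14.5740 2.7892
87.8228 70.4827 48.7703 23.4984 5.5168 0.0000
95.1357 79.6397 60.2362 35.9400 10.9119 0.0000 0.0000
101.6710 87.8228 70.4827 48.7703 21.5829 0.0000 0.0000 0.0000

Δt=0.06500  u=1.11900  d=0.89366  q=0.49129  discount=0.99384
step 7 (expiry): payoffs max(K−S,0) = 101.6710 87.8228 70.4827 48.7703 21.5829 0.0000 0.0000 0.0000
k=6: (k=6,j=0): S=61.4543, K−S=95.1357, hold=94.2835 ⇒ V=95.1357 exercise | (k=6,j=1): S=76.9503, K−S=79.6397, hold=78.8156 ⇒ V=79.6397 exercise | (k=6,j=2): S=96.3538, K−S=60.2362, hold=59.4474 ⇒ V=60.2362 exercise | (k=6,j=3): S=120.6500, K−S=35.9400, hold=35.1954 ⇒ V=35.9400 exercise | (k=6,j=4): S=151.0726, K−S=5.5174, hold=10.9119 ⇒ V=10.9119 continue | (k=6,j=5): S=189.1664, K−S=0.0000, hold=0.0000 ⇒ V=0.0000 continue | (k=6,j=6): S=236.8659, K−S=0.0000, hold=0.0000 ⇒ V=0.0000 continue
k=5: (k=5,j=0): S=68.7672, K−S=87.8228, hold=86.9839 ⇒ V=87.8228 exercise | (k=5,j=1): S=86.1073, K−S=70.4827, hold=69.6754 ⇒ V=70.4827 exercise | (k=5,j=2): S=107.8197, K−S=48.7703, hold=48.0024 ⇒ V=48.7703 exercise | (k=5,j=3): S=135.0071, K−S=21.5829, hold=23.4984 ⇒ V=23.4984 continue | (k=5,j=4): S=169.0499, K−S=0.0000, hold=5.5168 ⇒ V=5.5168 continue | (k=5,j=5): S=211.6768, K−S=0.0000, hold=0.0000 ⇒ V=0.0000 continue
k=4: (k=4,j=0): S=76.9503, K−S=79.6397, hold=78.8156 ⇒ V=79.6397 exercise | (k=4,j=1): S=96.3538, K−S=60.2362, hold=59.4474 ⇒ V=60.2362 exercise | (k=4,j=2): S=120.6500, K−S=35.9400, hold=36.1307 ⇒ V=36.1307 continue | (k=4,j=3): S=151.0726, K−S=5.5174, hold=14.5740 ⇒ V=14.5740 continue | (k=4,j=4): S=189.1664, K−S=0.0000, hold=2.7892 ⇒ V=2.7892 continue
k=3: (k=3,j=0): S=86.1073, K−S=70.4827, hold=69.6754 ⇒ V=70.4827 exercise | (k=3,j=1): S=107.8197, K−S=48.7703, hold=48.0955 ⇒ V=48.7703 exercise | (k=3,j=2): S=135.0071, K−S=21.5829, hold=25.3829 ⇒ V=25.3829 continue | (k=3,j=3): S=169.0499, K−S=0.0000, hold=8.7301 ⇒ V=8.7301 continue
k=2: (k=2,j=0): S=96.3538, K−S=60.2362, hold=59.4474 ⇒ V=60.2362 exercise | (k=2,j=1): S=120.6500, K−S=35.9400, hold=37.0508 ⇒ V=37.0508 continue | (k=2,j=2): S=151.0726, K−S=5.5174, hold=17.0957 ⇒ V=17.0957 continue
k=1: (k=1,j=0): S=107.8197, K−S=48.7703, hold=48.5447 ⇒ V=48.7703 exercise | (k=1,j=1): S=135.0071, K−S=21.5829, hold=27.0793 ⇒ V=27.0793 continue
k=0: (k=0,j=0): S=120.6500, K−S=35.9400, hold=37.8791 ⇒ V=37.8791 continue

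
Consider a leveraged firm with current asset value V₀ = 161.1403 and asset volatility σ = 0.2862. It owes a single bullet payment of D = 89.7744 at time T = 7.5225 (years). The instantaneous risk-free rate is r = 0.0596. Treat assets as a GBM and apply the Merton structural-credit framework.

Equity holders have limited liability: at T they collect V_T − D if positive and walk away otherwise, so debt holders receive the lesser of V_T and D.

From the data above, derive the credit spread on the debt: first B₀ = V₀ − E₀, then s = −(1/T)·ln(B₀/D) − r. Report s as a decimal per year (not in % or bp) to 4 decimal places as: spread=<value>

Work the structural quantities from V₀ = 161.1403 against face 89.7744:
d₁ = [ln(V₀/D) + (r + σ²/2)T] / (σ√T)
   = [ln(161.1403/89.7744) + (0.0596 + 0.5·0.2862²)·7.5225] / (0.2862·√7.5225)
   = [0.584976 + 0.756427] / 0.784966 = 1.708867
d₂ = d₁ − σ√T = 1.708867 − 0.784966 = 0.923901
N(d₁) = 0.956262,  N(d₂) = 0.822231,  e^(−rT) = 0.638687
E₀ = V₀·N(d₁) − D·e^(−rT)·N(d₂)
   = 161.1403·0.956262 − 89.7744·0.638687·0.822231 = 106.947513
B₀ = V₀ − E₀ = 161.1403 − 106.947513 = 54.192787
spread = −(1/T)·ln(B₀/D) − r = −(1/7.5225)·ln(54.192787/89.7744) − 0.0596 = 0.00749898

spread=0.0075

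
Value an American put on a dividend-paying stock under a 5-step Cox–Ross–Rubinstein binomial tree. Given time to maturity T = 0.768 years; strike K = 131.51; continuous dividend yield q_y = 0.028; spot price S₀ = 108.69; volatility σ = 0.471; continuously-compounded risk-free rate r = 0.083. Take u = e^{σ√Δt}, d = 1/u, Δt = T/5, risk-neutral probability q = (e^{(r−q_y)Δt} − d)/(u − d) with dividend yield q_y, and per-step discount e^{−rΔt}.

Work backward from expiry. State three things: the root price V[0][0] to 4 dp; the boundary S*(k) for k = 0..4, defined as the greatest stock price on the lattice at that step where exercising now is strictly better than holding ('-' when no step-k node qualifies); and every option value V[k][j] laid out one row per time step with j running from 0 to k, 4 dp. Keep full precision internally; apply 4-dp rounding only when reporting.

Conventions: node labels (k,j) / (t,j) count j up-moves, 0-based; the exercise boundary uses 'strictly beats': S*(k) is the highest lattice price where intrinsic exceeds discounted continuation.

Δt=0.15360  u=1.20273  d=0.83144  q=0.47683  discount=0.98733
step 5 (expiry): payoffs max(K−S,0) = 88.3233 69.0380 41.1406 0.7853 0.0000 0.0000
step 4: (k=4,j=0): S=51.9419, K−S=79.5681, hold=78.1251 ⇒ V=79.5681 exercise | (k=4,j=1): S=75.1370, K−S=56.3730, hold=55.0295 ⇒ V=56.3730 exercise | (k=4,j=2): S=108.6900, K−S=22.8200, hold=21.6205 ⇒ V=22.8200 exercise | (k=4,j=3): S=157.2264, K−S=0.0000, hold=0.4057 ⇒ V=0.4057 continue | (k=4,j=4): S=227.4372, K−S=0.0000, hold=0.0000 ⇒ V=0.0000 continue  boundary S*=108.6900
step 3: (k=3,j=0): S=62.4720, K−S=69.0380, hold=67.6401 ⇒ V=69.0380 exercise | (k=3,j=1): S=90.3694, K−S=41.1406, hold=39.8624 ⇒ V=41.1406 exercise | (k=3,j=2): S=130.7247, K−S=0.7853, hold=11.9784 ⇒ V=11.9784 continue | (k=3,j=3): S=189.1008, K−S=0.0000, hold=0.2095 ⇒ V=0.2095 continue  boundary S*=90.3694
step 2: (k=2,j=0): S=75.1370, K−S=56.3730, hold=55.0295 ⇒ V=56.3730 exercise | (k=2,j=1): S=108.6900, K−S=22.8200, hold=26.8901 ⇒ V=26.8901 continue | (k=2,j=2): S=157.2264, K−S=0.0000, hold=6.2860 ⇒ V=6.2860 continue  boundary S*=75.1370
step 1: (k=1,j=0): S=90.3694, K−S=41.1406, hold=41.7786 ⇒ V=41.7786 continue | (k=1,j=1): S=130.7247, K−S=0.7853, hold=16.8492 ⇒ V=16.8492 continue  boundary S*=-
step 0: (k=0,j=0): S=108.6900, K−S=22.8200, hold=29.5128 ⇒ V=29.5128 continue  boundary S*=-

price = 29.5128
boundary = - - 75.1370 90.3694 108.6900
tree:
29.5128
41.7786 16.8492
56.3730 26.8901 6.2860
69.0380 41.1406 11.9784 0.2095
79.5681 56.3730 22.8200 0.4057 0.0000
88.3233 69.0380 41.1406 0.7853 0.0000 0.0000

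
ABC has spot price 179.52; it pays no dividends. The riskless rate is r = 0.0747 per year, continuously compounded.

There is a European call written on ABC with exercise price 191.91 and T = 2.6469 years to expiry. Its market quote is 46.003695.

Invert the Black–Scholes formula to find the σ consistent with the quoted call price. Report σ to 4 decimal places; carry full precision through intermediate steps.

At σ = 0.3133 the Black–Scholes value reproduces the quote:
σ√T = 0.3133·√2.6469 = 0.509717
d₁ = (ln(S/K) + (r+σ²/2)T) / (σ√T) = (ln(179.52/191.91) + (0.0747+0.3133²/2)·2.6469) / 0.509717 = (-0.066740 + 0.327629) / 0.509717 = 0.511832
d₂ = d₁ − σ√T = 0.511832 − 0.509717 = 0.002115
e^{−rT} = 0.820597
N(d₁) = 0.695616,  N(d₂) = 0.500844
V = S·N(d₁) − K·e^{−rT}·N(d₂) = 124.876904 − 78.873209 = 46.003695 (equal to the quote); since ∂V/∂σ > 0 for all σ, the implied volatility is unique

sigma = 0.3133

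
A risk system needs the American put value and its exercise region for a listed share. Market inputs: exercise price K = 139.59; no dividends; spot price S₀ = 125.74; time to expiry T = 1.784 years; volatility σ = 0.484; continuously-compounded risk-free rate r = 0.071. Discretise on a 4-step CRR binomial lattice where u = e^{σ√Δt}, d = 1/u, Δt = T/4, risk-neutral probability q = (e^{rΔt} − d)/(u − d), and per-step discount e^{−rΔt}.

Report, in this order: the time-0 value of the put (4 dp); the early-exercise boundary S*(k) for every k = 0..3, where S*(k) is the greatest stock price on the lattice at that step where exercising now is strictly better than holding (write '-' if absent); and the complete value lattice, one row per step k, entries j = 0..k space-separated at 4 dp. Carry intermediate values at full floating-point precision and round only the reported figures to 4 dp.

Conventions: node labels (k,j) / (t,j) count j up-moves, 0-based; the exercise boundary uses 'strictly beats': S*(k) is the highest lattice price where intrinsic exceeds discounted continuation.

price = 33.4817
boundary = - - 65.8747 91.0115
tree:
33.4817
50.7624 16.1985
73.7153 28.2380 3.6683
91.9094 48.5785 7.1278 0.0000
105.0785 73.7153 13.8500 0.0000 0.0000

params: Δt=0.44600 u=1.38158 d=0.72381 q=0.46880 e^(-rΔt)=0.96883
t_4 payoffs: 105.0785 73.7153 13.8500 0.0000 0.0000
t_3: node(3,0) S=47.6806 payoff=91.9094 vs cont=87.5584 → 91.9094 [stop]  node(3,1) S=91.0115 payoff=48.5785 vs cont=44.2275 → 48.5785 [stop]  node(3,2) S=173.7204 payoff=0.0000 vs cont=7.1278 → 7.1278 [wait]  node(3,3) S=331.5932 payoff=0.0000 vs cont=0.0000 → 0.0000 [wait]  ⇒ S*(3)=91.0115
t_2: node(2,0) S=65.8747 payoff=73.7153 vs cont=69.3643 → 73.7153 [stop]  node(2,1) S=125.7400 payoff=13.8500 vs cont=28.2380 → 28.2380 [wait]  node(2,2) S=240.0094 payoff=0.0000 vs cont=3.6683 → 3.6683 [wait]  ⇒ S*(2)=65.8747
t_1: node(1,0) S=91.0115 payoff=48.5785 vs cont=50.7624 → 50.7624 [wait]  node(1,1) S=173.7204 payoff=0.0000 vs cont=16.1985 → 16.1985 [wait]  ⇒ S*(1)=-
t_0: node(0,0) S=125.7400 payoff=13.8500 vs cont=33.4817 → 33.4817 [wait]  ⇒ S*(0)=-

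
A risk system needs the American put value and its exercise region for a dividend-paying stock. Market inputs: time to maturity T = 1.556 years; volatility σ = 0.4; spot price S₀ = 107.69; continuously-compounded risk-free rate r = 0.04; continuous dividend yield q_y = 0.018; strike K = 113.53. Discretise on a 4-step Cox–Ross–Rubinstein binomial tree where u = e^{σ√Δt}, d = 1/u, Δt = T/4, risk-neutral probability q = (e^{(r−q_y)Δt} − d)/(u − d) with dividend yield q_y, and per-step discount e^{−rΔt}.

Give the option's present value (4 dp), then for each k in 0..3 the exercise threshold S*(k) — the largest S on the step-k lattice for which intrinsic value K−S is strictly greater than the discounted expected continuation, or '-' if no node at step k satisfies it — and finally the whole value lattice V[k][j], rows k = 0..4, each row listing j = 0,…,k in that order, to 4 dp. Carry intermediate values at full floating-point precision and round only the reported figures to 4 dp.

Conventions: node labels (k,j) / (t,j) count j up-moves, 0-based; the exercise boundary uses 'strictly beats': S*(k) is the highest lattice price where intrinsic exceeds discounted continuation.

price = 22.5146
boundary = - - 65.3853 83.9127
tree:
22.5146
33.5819 10.0341
48.1447 17.2960 1.6815
62.5813 29.6173 3.1337 0.0000
73.8305 48.1447 5.8400 0.0000 0.0000

params: Δt=0.38900 u=1.28336 d=0.77921 q=0.45500 e^(-rΔt)=0.98456
t_4 payoffs: 73.8305 48.1447 5.8400 0.0000 0.0000
t_3: node(3,0) S=50.9487 payoff=62.5813 vs cont=61.1840 → 62.5813 [stop]  node(3,1) S=83.9127 payoff=29.6173 vs cont=28.4499 → 29.6173 [stop]  node(3,2) S=138.2047 payoff=0.0000 vs cont=3.1337 → 3.1337 [wait]  node(3,3) S=227.6240 payoff=0.0000 vs cont=0.0000 → 0.0000 [wait]  ⇒ S*(3)=83.9127
t_2: node(2,0) S=65.3853 payoff=48.1447 vs cont=46.8481 → 48.1447 [stop]  node(2,1) S=107.6900 payoff=5.8400 vs cont=17.2960 → 17.2960 [wait]  node(2,2) S=177.3660 payoff=0.0000 vs cont=1.6815 → 1.6815 [wait]  ⇒ S*(2)=65.3853
t_1: node(1,0) S=83.9127 payoff=29.6173 vs cont=33.5819 → 33.5819 [wait]  node(1,1) S=138.2047 payoff=0.0000 vs cont=10.0341 → 10.0341 [wait]  ⇒ S*(1)=-
t_0: node(0,0) S=107.6900 payoff=5.8400 vs cont=22.5146 → 22.5146 [wait]  ⇒ S*(0)=-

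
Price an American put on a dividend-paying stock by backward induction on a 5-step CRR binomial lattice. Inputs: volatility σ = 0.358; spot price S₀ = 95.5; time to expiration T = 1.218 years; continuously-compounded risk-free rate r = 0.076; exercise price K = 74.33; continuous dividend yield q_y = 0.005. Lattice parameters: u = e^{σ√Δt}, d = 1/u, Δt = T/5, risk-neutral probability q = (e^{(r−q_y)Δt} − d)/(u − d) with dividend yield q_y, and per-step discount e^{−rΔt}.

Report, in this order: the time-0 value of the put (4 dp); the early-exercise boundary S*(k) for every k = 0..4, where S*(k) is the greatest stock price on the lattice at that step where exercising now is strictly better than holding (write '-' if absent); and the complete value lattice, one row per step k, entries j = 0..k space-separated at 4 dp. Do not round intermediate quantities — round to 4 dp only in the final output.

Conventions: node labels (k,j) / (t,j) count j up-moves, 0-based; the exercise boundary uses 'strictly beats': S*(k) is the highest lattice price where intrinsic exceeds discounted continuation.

price = 3.5808
boundary = - - - 56.2072 47.1036
tree:
3.5808
6.3394 1.0099
10.9264 2.0786 0.0000
18.1228 4.2782 0.0000 0.0000
27.2264 8.8053 0.0000 0.0000 0.0000
34.8554 18.1228 0.0000 0.0000 0.0000 0.0000

params: Δt=0.24360 u=1.19327 d=0.83804 q=0.50505 e^(-rΔt)=0.98166
t_5 payoffs: 34.8554 18.1228 0.0000 0.0000 0.0000 0.0000
t_4: node(4,0) S=47.1036 payoff=27.2264 vs cont=25.9202 → 27.2264 [stop]  node(4,1) S=67.0701 payoff=7.2599 vs cont=8.8053 → 8.8053 [wait]  node(4,2) S=95.5000 payoff=0.0000 vs cont=0.0000 → 0.0000 [wait]  node(4,3) S=135.9809 payoff=0.0000 vs cont=0.0000 → 0.0000 [wait]  node(4,4) S=193.6209 payoff=0.0000 vs cont=0.0000 → 0.0000 [wait]  ⇒ S*(4)=47.1036
t_3: node(3,0) S=56.2072 payoff=18.1228 vs cont=17.5940 → 18.1228 [stop]  node(3,1) S=80.0325 payoff=0.0000 vs cont=4.2782 → 4.2782 [wait]  node(3,2) S=113.9569 payoff=0.0000 vs cont=0.0000 → 0.0000 [wait]  node(3,3) S=162.2613 payoff=0.0000 vs cont=0.0000 → 0.0000 [wait]  ⇒ S*(3)=56.2072
t_2: node(2,0) S=67.0701 payoff=7.2599 vs cont=10.9264 → 10.9264 [wait]  node(2,1) S=95.5000 payoff=0.0000 vs cont=2.0786 → 2.0786 [wait]  node(2,2) S=135.9809 payoff=0.0000 vs cont=0.0000 → 0.0000 [wait]  ⇒ S*(2)=-
t_1: node(1,0) S=80.0325 payoff=0.0000 vs cont=6.3394 → 6.3394 [wait]  node(1,1) S=113.9569 payoff=0.0000 vs cont=1.0099 → 1.0099 [wait]  ⇒ S*(1)=-
t_0: node(0,0) S=95.5000 payoff=0.0000 vs cont=3.5808 → 3.5808 [wait]  ⇒ S*(0)=-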